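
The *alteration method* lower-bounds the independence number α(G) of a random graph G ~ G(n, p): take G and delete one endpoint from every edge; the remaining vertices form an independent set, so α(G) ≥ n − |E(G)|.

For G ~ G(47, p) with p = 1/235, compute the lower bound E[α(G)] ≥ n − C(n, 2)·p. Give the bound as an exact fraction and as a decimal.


E[|E(G)|] = C(47, 2)·p = 1081 · (1/235) = 23/5.
E[α(G)] ≥ n − E[|E(G)|] = 47 − 23/5 = 212/5.
Numerically: ≈ 42.400000.
(This is only a lower bound; the true E[α(G)] may be larger.)

E[α(G)] ≥ 212/5 ≈ 42.400000.


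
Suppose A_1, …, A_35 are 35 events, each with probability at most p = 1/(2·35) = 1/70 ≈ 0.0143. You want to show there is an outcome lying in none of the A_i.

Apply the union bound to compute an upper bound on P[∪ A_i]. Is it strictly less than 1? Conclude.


Union bound: P[∪_{i=1}^{35} A_i] ≤ Σ_i P[A_i] ≤ 35·p = 35·(1/70) = 1/2.
Numerically: 1/2 ≈ 0.5000.
Is 1/2 < 1? YES.
Since P[∪ A_i] ≤ 1/2 < 1, the complement has P[∩ A_i^c] ≥ 1 − 1/2 = 1/2 > 0, so some outcome avoids every A_i.

35·p = 1/2 ≈ 0.5000; existence CERTIFIED by the union bound.


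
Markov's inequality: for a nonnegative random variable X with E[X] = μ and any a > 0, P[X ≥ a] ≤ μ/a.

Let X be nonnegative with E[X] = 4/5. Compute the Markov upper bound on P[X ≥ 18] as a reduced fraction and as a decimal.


μ = E[X] = 4/5, a = 18.
Markov: P[X ≥ 18] ≤ μ/a = (4/5)/18 = 2/45.
Numerically: ≈ 0.04444.
(Since a = 18 > μ = 0.80000, the bound 2/45 is < 1 and informative.)

P[X ≥ 18] ≤ 2/45 ≈ 0.04444.


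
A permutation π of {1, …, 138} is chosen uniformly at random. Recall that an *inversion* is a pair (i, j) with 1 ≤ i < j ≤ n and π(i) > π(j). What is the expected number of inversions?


Write X = Σ X_I over the C(138, 2) = 9453 pairs i < j, with X_I the indicator of one inversion.
There are 9453 indicators.
For each fixed pair i < j, the values π(i) and π(j) are two distinct elements of {1, …, 138} in uniformly random order; by symmetry P[π(i) > π(j)] = 1/2.
By linearity: E[X] = 9453 · (1/2) = C(138, 2) · (1/2) = 9453/2 = 9453/2 ≈ 4726.50000.

E[X] = 9453/2 = 4726.50000.


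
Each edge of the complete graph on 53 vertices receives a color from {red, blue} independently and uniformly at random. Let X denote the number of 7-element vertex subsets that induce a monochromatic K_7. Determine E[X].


Let X = Σ_S X_S over the C(53, 7) = 154143080 subsets S of size 7, where X_S = 1 if the K_7 on S is monochromatic.
For a fixed S, the K_7 on S has C(7, 2) = 21 edges. P[all 21 edges red] = (1/2)^21, and likewise for blue, so P[monochromatic] = 2·(1/2)^21 = 2^{1 − 21} = 1/1048576.
By linearity of expectation: E[X] = C(53, 7) · 2^{1 − 21} = 154143080 · 1/1048576 = 19267885/131072.
Numerically: E[X] ≈ 147.002.

E[X] = C(53,7)·2^(1−C(7,2)) = 19267885/131072 ≈ 147.002.


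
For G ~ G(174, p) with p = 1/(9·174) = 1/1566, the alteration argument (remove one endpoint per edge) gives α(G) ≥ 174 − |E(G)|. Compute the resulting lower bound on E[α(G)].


E[|E(G)|] = C(174, 2)·p = 15051 · (1/1566) = 173/18.
E[α(G)] ≥ n − E[|E(G)|] = 174 − 173/18 = 2959/18.
Numerically: ≈ 164.38889.
(This is only a lower bound; the true E[α(G)] may be larger.)

E[α(G)] ≥ 2959/18 ≈ 164.38889.


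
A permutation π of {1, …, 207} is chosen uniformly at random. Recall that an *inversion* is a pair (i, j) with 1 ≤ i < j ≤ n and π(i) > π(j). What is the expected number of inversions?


Write X = Σ X_I over the C(207, 2) = 21321 pairs i < j, with X_I the indicator of one inversion.
There are 21321 indicators.
For each fixed pair i < j, the values π(i) and π(j) are two distinct elements of {1, …, 207} in uniformly random order; by symmetry P[π(i) > π(j)] = 1/2.
By linearity: E[X] = 21321 · (1/2) = C(207, 2) · (1/2) = 21321/2 = 21321/2 ≈ 10660.5000.

E[X] = 21321/2 = 10660.5000.


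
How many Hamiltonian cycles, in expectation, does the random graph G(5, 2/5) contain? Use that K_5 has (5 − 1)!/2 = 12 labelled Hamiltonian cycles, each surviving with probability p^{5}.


K_5 has (5 − 1)!/2 = 12 labelled Hamiltonian cycles.
For each such Hamiltonian cycle H, let X_H = 1 if all 5 edges of H are present in G. Then P[X_H = 1] = p^{5} = (2/5)^{5} = 32/3125.
By linearity of expectation: E[X] = Σ_H E[X_H] = 12 · p^{5} = 12 · 32/3125 = 384/3125.
Numerically: E[X] ≈ 0.123.

E[X] = 12 · (2/5)^{5} = 384/3125 ≈ 0.123.


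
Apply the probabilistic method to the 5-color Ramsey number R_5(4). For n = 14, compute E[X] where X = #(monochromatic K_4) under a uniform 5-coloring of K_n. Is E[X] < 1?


E[X] = C(14, 4) · 5^{1 − 6} = 1001 · 5^{−5} = 1001/3125.
As a reduced fraction: E[X] = 1001/3125 ≈ 0.3203200.
Is E[X] < 1? YES.
Since E[X] < 1, there exists a 5-coloring of K_{14} with no monochromatic K_4; hence R_5(4) > 14.

E[X] = 1001/3125 ≈ 0.3203200; E[X] < 1, so R_5(4) > 14.


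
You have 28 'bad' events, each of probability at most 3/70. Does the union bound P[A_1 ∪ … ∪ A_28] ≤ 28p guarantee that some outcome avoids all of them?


Union bound: P[∪_{i=1}^{28} A_i] ≤ Σ_i P[A_i] ≤ 28·p = 28·(3/70) = 6/5.
Numerically: 6/5 ≈ 1.200.
Is 6/5 < 1? NO.
Since the bound 6/5 is ≥ 1, the union bound is uninformative here; it does NOT by itself certify existence.

28·p = 6/5 ≈ 1.200; existence NOT certified by the union bound.


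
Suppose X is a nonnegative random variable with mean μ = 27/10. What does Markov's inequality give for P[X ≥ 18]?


μ = E[X] = 27/10, a = 18.
Markov: P[X ≥ 18] ≤ μ/a = (27/10)/18 = 3/20.
Numerically: ≈ 0.1500.
(Since a = 18 > μ = 2.7000, the bound 3/20 is < 1 and informative.)

P[X ≥ 18] ≤ 3/20 ≈ 0.1500.


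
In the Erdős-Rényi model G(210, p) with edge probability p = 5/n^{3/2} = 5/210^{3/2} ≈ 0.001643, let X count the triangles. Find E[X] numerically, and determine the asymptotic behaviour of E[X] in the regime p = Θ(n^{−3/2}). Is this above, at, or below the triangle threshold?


Number of potential triangles: C(210, 3) = 1521520.
Each occurs with probability p³ ≈ (0.001643)³ ≈ 4.435302e-09.
By linearity: E[X] = C(210, 3)·p³ ≈ 1521520 · 4.435302e-09 ≈ 0.0067.
Since α = 3/2 > 1, p = c/n^{3/2} = o(1/n) is below the triangle threshold p ~ 1/n. Asymptotically E[X] ~ (c³/6)·n^{3(1−α)} = (5³/6)·n^{-1.5} → 0, so by Markov's inequality G has no triangles w.h.p.

E[X] ≈ 0.0067; in regime p = Θ(1/n^{3/2}) E[X] tends to 0 (below the triangle threshold p ~ 1/n).


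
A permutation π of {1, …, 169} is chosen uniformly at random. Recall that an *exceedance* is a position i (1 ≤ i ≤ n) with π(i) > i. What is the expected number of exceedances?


Write X = Σ_{i=1}^{169} X_i, where X_i = 1_{π(i) > i}.
For each fixed i, π(i) is uniform over {1, …, 169} (marginal of a uniform permutation), so P[π(i) > i] = (n − i)/n. Summing: Σ_{i=1}^{169} (n − i)/n = (0 + 1 + … + 168)/169 = 169(169 − 1)/(2·169) = (169 − 1)/2.
Hence E[X] = Σ_{i=1}^{169} (169 − i)/169 = 84 ≈ 84.000.

E[X] = 84 = 84.000.


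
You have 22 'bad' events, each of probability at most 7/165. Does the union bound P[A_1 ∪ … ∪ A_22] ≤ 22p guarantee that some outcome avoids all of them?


Union bound: P[∪_{i=1}^{22} A_i] ≤ Σ_i P[A_i] ≤ 22·p = 22·(7/165) = 14/15.
Numerically: 14/15 ≈ 0.93333.
Is 14/15 < 1? YES.
Since P[∪ A_i] ≤ 14/15 < 1, the complement has P[∩ A_i^c] ≥ 1 − 14/15 = 1/15 > 0, so some outcome avoids every A_i.

22·p = 14/15 ≈ 0.93333; existence CERTIFIED by the union bound.


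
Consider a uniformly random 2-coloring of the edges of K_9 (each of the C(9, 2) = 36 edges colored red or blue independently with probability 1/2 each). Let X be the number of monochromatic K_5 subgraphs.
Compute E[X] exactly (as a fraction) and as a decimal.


Let X = Σ_S X_S over the C(9, 5) = 126 subsets S of size 5, where X_S = 1 if the K_5 on S is monochromatic.
For a fixed S, the K_5 on S has C(5, 2) = 10 edges. P[all 10 edges red] = (1/2)^10, and likewise for blue, so P[monochromatic] = 2·(1/2)^10 = 2^{1 − 10} = 1/512.
Summing: E[X] = C(9, 5) · 2^{1 − 10} = 126 · 1/512 = 63/256.
Numerically: E[X] ≈ 0.24609.

E[X] = C(9,5)·2^(1−C(5,2)) = 63/256 ≈ 0.24609.


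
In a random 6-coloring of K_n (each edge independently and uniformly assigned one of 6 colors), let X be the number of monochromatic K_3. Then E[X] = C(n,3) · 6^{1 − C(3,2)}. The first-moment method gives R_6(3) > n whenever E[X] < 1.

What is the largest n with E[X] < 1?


We need C(n, 3) · 6^{1 − 3} < 1, i.e. C(n, 3) < 6^{3 − 1} = 36.
Check values of n near the boundary:
  n = 3: C(3, 3) = 1; 1 < 36? YES
  n = 4: C(4, 3) = 4; 4 < 36? YES
  n = 5: C(5, 3) = 10; 10 < 36? YES
  n = 6: C(6, 3) = 20; 20 < 36? YES
  n = 7: C(7, 3) = 35; 35 < 36? YES
  n = 8: C(8, 3) = 56; 56 < 36? NO
  n = 9: C(9, 3) = 84; 84 < 36? NO
The largest n with C(n, 3) < 36 is n = 7 (where E[X] = 35/36 ≈ 0.972222). Hence R_6(3) > 7, i.e. R_6(3) ≥ 8.

Largest n = 7; hence R_6(3) > 7.


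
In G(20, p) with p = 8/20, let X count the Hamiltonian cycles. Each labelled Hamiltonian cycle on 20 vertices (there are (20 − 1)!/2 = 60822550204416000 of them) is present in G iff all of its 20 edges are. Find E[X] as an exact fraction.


K_20 has (20 − 1)!/2 = 60822550204416000 labelled Hamiltonian cycles.
For each such Hamiltonian cycle H, let X_H = 1 if all 20 edges of H are present in G. Then P[X_H = 1] = p^{20} = (2/5)^{20} = 1048576/95367431640625.
By linearity of expectation: E[X] = Σ_H E[X_H] = 60822550204416000 · p^{20} = 60822550204416000 · 1048576/95367431640625 = 510216531225165692928/762939453125.
Numerically: E[X] ≈ 6.68751e+08.

E[X] = 60822550204416000 · (2/5)^{20} = 510216531225165692928/762939453125 ≈ 6.68751e+08.


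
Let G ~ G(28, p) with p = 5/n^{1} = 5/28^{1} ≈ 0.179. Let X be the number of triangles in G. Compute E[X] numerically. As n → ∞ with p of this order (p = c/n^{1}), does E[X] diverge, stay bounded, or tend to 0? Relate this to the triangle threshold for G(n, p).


Number of potential triangles: C(28, 3) = 3276.
Each occurs with probability p³ ≈ (0.179)³ ≈ 5.69424e-03.
By linearity: E[X] = C(28, 3)·p³ ≈ 3276 · 5.69424e-03 ≈ 18.654.
Here α = 1, so p = 5/n is exactly at the triangle threshold p ~ 1/n. Asymptotically E[X] → c³/6 = 5³/6 = 125/6 ≈ 20.833, a bounded constant. In this regime the triangle count is asymptotically Poisson(c³/6).

E[X] ≈ 18.654; in regime p = Θ(1/n^{1}) E[X] stays bounded (at the triangle threshold p ~ 1/n).


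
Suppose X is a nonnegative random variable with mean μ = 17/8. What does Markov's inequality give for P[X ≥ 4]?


μ = E[X] = 17/8, a = 4.
Markov: P[X ≥ 4] ≤ μ/a = (17/8)/4 = 17/32.
Numerically: ≈ 0.531250.
(Since a = 4 > μ = 2.125000, the bound 17/32 is < 1 and informative.)

P[X ≥ 4] ≤ 17/32 ≈ 0.531250.


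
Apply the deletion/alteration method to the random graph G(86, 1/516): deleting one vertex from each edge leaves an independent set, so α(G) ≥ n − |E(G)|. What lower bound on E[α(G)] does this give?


E[|E(G)|] = C(86, 2)·p = 3655 · (1/516) = 85/12.
E[α(G)] ≥ n − E[|E(G)|] = 86 − 85/12 = 947/12.
Numerically: ≈ 78.916667.
(This is only a lower bound; the true E[α(G)] may be larger.)

E[α(G)] ≥ 947/12 ≈ 78.916667.


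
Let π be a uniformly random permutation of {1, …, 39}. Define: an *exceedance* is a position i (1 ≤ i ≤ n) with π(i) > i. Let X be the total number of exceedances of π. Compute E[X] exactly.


Write X = Σ_{i=1}^{39} X_i, where X_i = 1_{π(i) > i}.
For each fixed i, π(i) is uniform over {1, …, 39} (marginal of a uniform permutation), so P[π(i) > i] = (n − i)/n. Summing: Σ_{i=1}^{39} (n − i)/n = (0 + 1 + … + 38)/39 = 39(39 − 1)/(2·39) = (39 − 1)/2.
Hence E[X] = Σ_{i=1}^{39} (39 − i)/39 = 19 ≈ 19.000000.

E[X] = 19 = 19.000000.


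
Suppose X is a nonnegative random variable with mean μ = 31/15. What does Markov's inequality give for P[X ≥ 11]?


μ = E[X] = 31/15, a = 11.
Markov: P[X ≥ 11] ≤ μ/a = (31/15)/11 = 31/165.
Numerically: ≈ 0.187879.
(Since a = 11 > μ = 2.066667, the bound 31/165 is < 1 and informative.)

P[X ≥ 11] ≤ 31/165 ≈ 0.187879.


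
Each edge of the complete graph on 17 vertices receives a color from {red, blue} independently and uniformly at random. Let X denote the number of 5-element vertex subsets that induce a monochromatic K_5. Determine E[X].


Let X = Σ_S X_S over the C(17, 5) = 6188 subsets S of size 5, where X_S = 1 if the K_5 on S is monochromatic.
For a fixed S, the K_5 on S has C(5, 2) = 10 edges. P[all 10 edges red] = (1/2)^10, and likewise for blue, so P[monochromatic] = 2·(1/2)^10 = 2^{1 − 10} = 1/512.
By linearity: E[X] = C(17, 5) · 2^{1 − 10} = 6188 · 1/512 = 1547/128.
Numerically: E[X] ≈ 12.086.

E[X] = C(17,5)·2^(1−C(5,2)) = 1547/128 ≈ 12.086.


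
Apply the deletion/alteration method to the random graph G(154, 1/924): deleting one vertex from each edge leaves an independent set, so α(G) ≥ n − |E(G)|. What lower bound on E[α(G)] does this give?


E[|E(G)|] = C(154, 2)·p = 11781 · (1/924) = 51/4.
E[α(G)] ≥ n − E[|E(G)|] = 154 − 51/4 = 565/4.
Numerically: ≈ 141.250.
(This is only a lower bound; the true E[α(G)] may be larger.)

E[α(G)] ≥ 565/4 ≈ 141.250.


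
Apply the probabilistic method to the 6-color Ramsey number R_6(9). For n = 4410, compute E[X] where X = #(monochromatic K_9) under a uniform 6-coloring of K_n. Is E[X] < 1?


E[X] = C(4410, 9) · 6^{1 − 36} = 1724394906266704102180823710 · 6^{−35} = 1724394906266704102180823710/1719070799748422591028658176.
As a reduced fraction: E[X] = 862197453133352051090411855/859535399874211295514329088 ≈ 1.00310.
Is E[X] < 1? NO.
Since E[X] ≥ 1, the first-moment bound is inconclusive at n = 4410; it does NOT by itself certify R_6(9) > 4410.

E[X] = 862197453133352051090411855/859535399874211295514329088 ≈ 1.00310; E[X] ≥ 1; first-moment method inconclusive here.


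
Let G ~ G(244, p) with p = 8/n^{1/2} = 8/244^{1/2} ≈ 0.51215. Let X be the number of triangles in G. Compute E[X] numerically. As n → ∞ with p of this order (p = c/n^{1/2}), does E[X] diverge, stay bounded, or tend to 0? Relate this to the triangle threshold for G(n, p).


Number of potential triangles: C(244, 3) = 2391444.
Each occurs with probability p³ ≈ (0.51215)³ ≈ 1.3433378e-01.
By linearity: E[X] = C(244, 3)·p³ ≈ 2391444 · 1.3433378e-01 ≈ 321251.70182.
Since α = 1/2 < 1, p = c/n^{1/2} ≫ 1/n is above the triangle threshold p ~ 1/n. Asymptotically E[X] ~ (c³/6)·n^{3(1−α)} = (8³/6)·n^{1.5} → ∞; triangles are abundant w.h.p.

E[X] ≈ 321251.70182; in regime p = Θ(1/n^{1/2}) E[X] diverges (above the triangle threshold p ~ 1/n).


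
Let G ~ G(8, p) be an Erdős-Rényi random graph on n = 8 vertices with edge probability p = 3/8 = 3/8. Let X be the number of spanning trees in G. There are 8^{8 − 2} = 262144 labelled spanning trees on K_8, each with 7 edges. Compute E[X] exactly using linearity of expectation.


K_8 has 8^{8 − 2} = 262144 labelled spanning trees.
For each such spanning tree H, let X_H = 1 if all 7 edges of H are present in G. Then P[X_H = 1] = p^{7} = (3/8)^{7} = 2187/2097152.
By linearity: E[X] = Σ_H E[X_H] = 262144 · p^{7} = 262144 · 2187/2097152 = 2187/8.
Numerically: E[X] ≈ 273.

E[X] = 262144 · (3/8)^{7} = 2187/8 ≈ 273.


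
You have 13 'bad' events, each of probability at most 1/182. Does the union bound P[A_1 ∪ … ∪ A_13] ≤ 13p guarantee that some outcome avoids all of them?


Union bound: P[∪_{i=1}^{13} A_i] ≤ Σ_i P[A_i] ≤ 13·p = 13·(1/182) = 1/14.
Numerically: 1/14 ≈ 0.07143.
Is 1/14 < 1? YES.
Since P[∪ A_i] ≤ 1/14 < 1, the complement has P[∩ A_i^c] ≥ 1 − 1/14 = 13/14 > 0, so some outcome avoids every A_i.

13·p = 1/14 ≈ 0.07143; existence CERTIFIED by the union bound.


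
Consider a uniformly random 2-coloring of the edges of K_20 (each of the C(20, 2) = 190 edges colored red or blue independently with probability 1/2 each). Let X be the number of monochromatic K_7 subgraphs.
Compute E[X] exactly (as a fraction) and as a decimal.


Let X = Σ_S X_S over the C(20, 7) = 77520 subsets S of size 7, where X_S = 1 if the K_7 on S is monochromatic.
For a fixed S, the K_7 on S has C(7, 2) = 21 edges. P[all 21 edges red] = (1/2)^21, and likewise for blue, so P[monochromatic] = 2·(1/2)^21 = 2^{1 − 21} = 1/1048576.
By linearity of expectation: E[X] = C(20, 7) · 2^{1 − 21} = 77520 · 1/1048576 = 4845/65536.
Numerically: E[X] ≈ 0.07393.

E[X] = C(20,7)·2^(1−C(7,2)) = 4845/65536 ≈ 0.07393.


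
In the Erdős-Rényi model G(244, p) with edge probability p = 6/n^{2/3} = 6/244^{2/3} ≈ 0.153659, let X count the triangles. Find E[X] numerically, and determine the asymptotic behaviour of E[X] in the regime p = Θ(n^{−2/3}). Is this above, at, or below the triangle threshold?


Number of potential triangles: C(244, 3) = 2391444.
Each occurs with probability p³ ≈ (0.153659)³ ≈ 3.62805697e-03.
By linearity: E[X] = C(244, 3)·p³ ≈ 2391444 · 3.62805697e-03 ≈ 8676.295082.
Since α = 2/3 < 1, p = c/n^{2/3} ≫ 1/n is above the triangle threshold p ~ 1/n. Asymptotically E[X] ~ (c³/6)·n^{3(1−α)} = (6³/6)·n^{1} → ∞; triangles are abundant w.h.p.

E[X] ≈ 8676.295082; in regime p = Θ(1/n^{2/3}) E[X] diverges (above the triangle threshold p ~ 1/n).


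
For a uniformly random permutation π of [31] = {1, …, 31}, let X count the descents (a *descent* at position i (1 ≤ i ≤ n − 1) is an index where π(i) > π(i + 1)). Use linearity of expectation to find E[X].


Write X = Σ X_I over i = 1, …, 30, with X_I the indicator of one descent.
There are 30 indicators.
For each fixed i, the pair (π(i), π(i+1)) is a uniformly random ordered pair of distinct values from {1, …, 31}; by symmetry P[π(i) > π(i+1)] = 1/2.
By linearity: E[X] = 30 · (1/2) = (31 − 1) · (1/2) = 15 ≈ 15.000000.

E[X] = 15 = 15.000000.


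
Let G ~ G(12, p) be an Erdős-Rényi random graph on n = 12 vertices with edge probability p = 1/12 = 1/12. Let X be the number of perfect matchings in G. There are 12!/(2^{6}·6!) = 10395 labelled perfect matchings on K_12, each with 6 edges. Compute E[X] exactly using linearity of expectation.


K_12 has 12!/(2^{6}·6!) = 10395 labelled perfect matchings.
For each such perfect matching H, let X_H = 1 if all 6 edges of H are present in G. Then P[X_H = 1] = p^{6} = (1/12)^{6} = 1/2985984.
By linearity: E[X] = Σ_H E[X_H] = 10395 · p^{6} = 10395 · 1/2985984 = 385/110592.
Numerically: E[X] ≈ 0.003481.

E[X] = 10395 · (1/12)^{6} = 385/110592 ≈ 0.003481.


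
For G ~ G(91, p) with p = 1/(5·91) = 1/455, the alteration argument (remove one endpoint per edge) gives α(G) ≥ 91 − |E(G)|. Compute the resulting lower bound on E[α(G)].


E[|E(G)|] = C(91, 2)·p = 4095 · (1/455) = 9.
E[α(G)] ≥ n − E[|E(G)|] = 91 − 9 = 82.
Numerically: ≈ 82.000000.
(This is only a lower bound; the true E[α(G)] may be larger.)

E[α(G)] ≥ 82 ≈ 82.000000.


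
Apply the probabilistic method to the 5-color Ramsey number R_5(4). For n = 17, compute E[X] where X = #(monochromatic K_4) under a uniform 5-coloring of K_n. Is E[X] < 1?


E[X] = C(17, 4) · 5^{1 − 6} = 2380 · 5^{−5} = 2380/3125.
As a reduced fraction: E[X] = 476/625 ≈ 0.7616.
Is E[X] < 1? YES.
Since E[X] < 1, there exists a 5-coloring of K_{17} with no monochromatic K_4; hence R_5(4) > 17.

E[X] = 476/625 ≈ 0.7616; E[X] < 1, so R_5(4) > 17.


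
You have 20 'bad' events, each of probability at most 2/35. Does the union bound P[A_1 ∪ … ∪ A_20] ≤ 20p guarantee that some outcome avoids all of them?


Union bound: P[∪_{i=1}^{20} A_i] ≤ Σ_i P[A_i] ≤ 20·p = 20·(2/35) = 8/7.
Numerically: 8/7 ≈ 1.1428571.
Is 8/7 < 1? NO.
Since the bound 8/7 is ≥ 1, the union bound is uninformative here; it does NOT by itself certify existence.

20·p = 8/7 ≈ 1.1428571; existence NOT certified by the union bound.


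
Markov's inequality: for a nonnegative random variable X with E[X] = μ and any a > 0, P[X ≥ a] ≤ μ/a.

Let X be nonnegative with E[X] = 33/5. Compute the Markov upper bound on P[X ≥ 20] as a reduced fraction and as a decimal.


μ = E[X] = 33/5, a = 20.
Markov: P[X ≥ 20] ≤ μ/a = (33/5)/20 = 33/100.
Numerically: ≈ 0.330.
(Since a = 20 > μ = 6.600, the bound 33/100 is < 1 and informative.)

P[X ≥ 20] ≤ 33/100 ≈ 0.330.


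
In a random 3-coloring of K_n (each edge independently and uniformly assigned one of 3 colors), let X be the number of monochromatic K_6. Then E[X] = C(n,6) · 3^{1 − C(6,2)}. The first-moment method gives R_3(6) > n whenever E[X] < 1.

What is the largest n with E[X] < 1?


We need C(n, 6) · 3^{1 − 15} < 1, i.e. C(n, 6) < 3^{15 − 1} = 4782969.
Check values of n near the boundary:
  n = 39: C(39, 6) = 3262623; 3262623 < 4782969? YES
  n = 40: C(40, 6) = 3838380; 3838380 < 4782969? YES
  n = 41: C(41, 6) = 4496388; 4496388 < 4782969? YES
  n = 42: C(42, 6) = 5245786; 5245786 < 4782969? NO
The largest n with C(n, 6) < 4782969 is n = 41 (where E[X] = 1498796/1594323 ≈ 0.940). Hence R_3(6) > 41, i.e. R_3(6) ≥ 42.

Largest n = 41; hence R_3(6) > 41.


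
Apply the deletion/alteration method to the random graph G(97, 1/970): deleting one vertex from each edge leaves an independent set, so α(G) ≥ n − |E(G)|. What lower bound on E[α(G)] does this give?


E[|E(G)|] = C(97, 2)·p = 4656 · (1/970) = 24/5.
E[α(G)] ≥ n − E[|E(G)|] = 97 − 24/5 = 461/5.
Numerically: ≈ 92.20000.
(This is only a lower bound; the true E[α(G)] may be larger.)

E[α(G)] ≥ 461/5 ≈ 92.20000.


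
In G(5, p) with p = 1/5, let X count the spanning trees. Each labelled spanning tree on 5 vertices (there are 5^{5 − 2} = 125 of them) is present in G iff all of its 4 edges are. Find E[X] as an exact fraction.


K_5 has 5^{5 − 2} = 125 labelled spanning trees.
For each such spanning tree H, let X_H = 1 if all 4 edges of H are present in G. Then P[X_H = 1] = p^{4} = (1/5)^{4} = 1/625.
By linearity of expectation: E[X] = Σ_H E[X_H] = 125 · p^{4} = 125 · 1/625 = 1/5.
Numerically: E[X] ≈ 0.2.

E[X] = 125 · (1/5)^{4} = 1/5 ≈ 0.2.


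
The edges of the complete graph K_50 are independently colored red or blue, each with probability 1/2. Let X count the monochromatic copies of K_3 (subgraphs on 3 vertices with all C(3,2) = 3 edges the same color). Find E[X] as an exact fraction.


Let X = Σ_S X_S over the C(50, 3) = 19600 subsets S of size 3, where X_S = 1 if the K_3 on S is monochromatic.
For a fixed S, the K_3 on S has C(3, 2) = 3 edges. P[all 3 edges red] = (1/2)^3, and likewise for blue, so P[monochromatic] = 2·(1/2)^3 = 2^{1 − 3} = 1/4.
By linearity: E[X] = C(50, 3) · 2^{1 − 3} = 19600 · 1/4 = 4900.
Numerically: E[X] ≈ 4900.000000.

E[X] = C(50,3)·2^(1−C(3,2)) = 4900 ≈ 4900.000000.


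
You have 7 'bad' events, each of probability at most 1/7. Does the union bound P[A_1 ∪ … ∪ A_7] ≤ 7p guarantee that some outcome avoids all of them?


Union bound: P[∪_{i=1}^{7} A_i] ≤ Σ_i P[A_i] ≤ 7·p = 7·(1/7) = 1.
Numerically: 1 ≈ 1.0000000.
Is 1 < 1? NO.
Since the bound 1 is ≥ 1, the union bound is uninformative here; it does NOT by itself certify existence.

7·p = 1 ≈ 1.0000000; existence NOT certified by the union bound.


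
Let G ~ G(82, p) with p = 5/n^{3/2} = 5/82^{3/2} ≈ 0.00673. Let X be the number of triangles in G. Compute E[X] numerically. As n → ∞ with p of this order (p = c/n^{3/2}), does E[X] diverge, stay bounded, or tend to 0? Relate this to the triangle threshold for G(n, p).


Number of potential triangles: C(82, 3) = 88560.
Each occurs with probability p³ ≈ (0.00673)³ ≈ 3.05315e-07.
By linearity: E[X] = C(82, 3)·p³ ≈ 88560 · 3.05315e-07 ≈ 0.027.
Since α = 3/2 > 1, p = c/n^{3/2} = o(1/n) is below the triangle threshold p ~ 1/n. Asymptotically E[X] ~ (c³/6)·n^{3(1−α)} = (5³/6)·n^{-1.5} → 0, so by Markov's inequality G has no triangles w.h.p.

E[X] ≈ 0.027; in regime p = Θ(1/n^{3/2}) E[X] tends to 0 (below the triangle threshold p ~ 1/n).


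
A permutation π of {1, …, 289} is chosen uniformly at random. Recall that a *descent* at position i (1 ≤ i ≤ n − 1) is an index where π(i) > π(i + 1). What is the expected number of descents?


Write X = Σ X_I over i = 1, …, 288, with X_I the indicator of one descent.
There are 288 indicators.
For each fixed i, the pair (π(i), π(i+1)) is a uniformly random ordered pair of distinct values from {1, …, 289}; by symmetry P[π(i) > π(i+1)] = 1/2.
By linearity: E[X] = 288 · (1/2) = (289 − 1) · (1/2) = 144 ≈ 144.000.

E[X] = 144 = 144.000.


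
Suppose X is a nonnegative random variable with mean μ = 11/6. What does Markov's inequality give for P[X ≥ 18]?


μ = E[X] = 11/6, a = 18.
Markov: P[X ≥ 18] ≤ μ/a = (11/6)/18 = 11/108.
Numerically: ≈ 0.102.
(Since a = 18 > μ = 1.833, the bound 11/108 is < 1 and informative.)

P[X ≥ 18] ≤ 11/108 ≈ 0.102.


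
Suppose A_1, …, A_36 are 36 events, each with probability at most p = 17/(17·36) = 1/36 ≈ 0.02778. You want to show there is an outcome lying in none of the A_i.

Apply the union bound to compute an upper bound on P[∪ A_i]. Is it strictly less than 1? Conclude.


Union bound: P[∪_{i=1}^{36} A_i] ≤ Σ_i P[A_i] ≤ 36·p = 36·(1/36) = 1.
Numerically: 1 ≈ 1.00000.
Is 1 < 1? NO.
Since the bound 1 is ≥ 1, the union bound is uninformative here; it does NOT by itself certify existence.

36·p = 1 ≈ 1.00000; existence NOT certified by the union bound.


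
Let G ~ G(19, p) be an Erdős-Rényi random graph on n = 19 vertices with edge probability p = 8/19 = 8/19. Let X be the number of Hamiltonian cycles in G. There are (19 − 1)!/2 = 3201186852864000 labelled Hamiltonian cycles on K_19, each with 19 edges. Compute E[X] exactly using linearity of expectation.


K_19 has (19 − 1)!/2 = 3201186852864000 labelled Hamiltonian cycles.
For each such Hamiltonian cycle H, let X_H = 1 if all 19 edges of H are present in G. Then P[X_H = 1] = p^{19} = (8/19)^{19} = 144115188075855872/1978419655660313589123979.
By linearity: E[X] = Σ_H E[X_H] = 3201186852864000 · p^{19} = 3201186852864000 · 144115188075855872/1978419655660313589123979 = 461339645366452518590934417408000/1978419655660313589123979.
Numerically: E[X] ≈ 2.332e+08.

E[X] = 3201186852864000 · (8/19)^{19} = 461339645366452518590934417408000/1978419655660313589123979 ≈ 2.332e+08.


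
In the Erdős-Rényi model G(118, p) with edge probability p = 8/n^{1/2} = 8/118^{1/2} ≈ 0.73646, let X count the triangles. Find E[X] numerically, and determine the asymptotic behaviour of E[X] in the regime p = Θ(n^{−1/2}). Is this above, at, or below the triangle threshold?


Number of potential triangles: C(118, 3) = 266916.
Each occurs with probability p³ ≈ (0.73646)³ ≈ 3.9943577e-01.
By linearity: E[X] = C(118, 3)·p³ ≈ 266916 · 3.9943577e-01 ≈ 106615.79703.
Since α = 1/2 < 1, p = c/n^{1/2} ≫ 1/n is above the triangle threshold p ~ 1/n. Asymptotically E[X] ~ (c³/6)·n^{3(1−α)} = (8³/6)·n^{1.5} → ∞; triangles are abundant w.h.p.

E[X] ≈ 106615.79703; in regime p = Θ(1/n^{1/2}) E[X] diverges (above the triangle threshold p ~ 1/n).


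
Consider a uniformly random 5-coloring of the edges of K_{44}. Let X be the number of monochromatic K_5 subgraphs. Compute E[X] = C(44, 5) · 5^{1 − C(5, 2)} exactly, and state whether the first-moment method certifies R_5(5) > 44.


E[X] = C(44, 5) · 5^{1 − 10} = 1086008 · 5^{−9} = 1086008/1953125.
As a reduced fraction: E[X] = 1086008/1953125 ≈ 0.5560.
Is E[X] < 1? YES.
Since E[X] < 1, there exists a 5-coloring of K_{44} with no monochromatic K_5; hence R_5(5) > 44.

E[X] = 1086008/1953125 ≈ 0.5560; E[X] < 1, so R_5(5) > 44.


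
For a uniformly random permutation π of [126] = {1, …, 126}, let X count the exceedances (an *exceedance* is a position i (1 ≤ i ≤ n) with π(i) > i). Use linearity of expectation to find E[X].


Write X = Σ_{i=1}^{126} X_i, where X_i = 1_{π(i) > i}.
For each fixed i, π(i) is uniform over {1, …, 126} (marginal of a uniform permutation), so P[π(i) > i] = (n − i)/n. Summing: Σ_{i=1}^{126} (n − i)/n = (0 + 1 + … + 125)/126 = 126(126 − 1)/(2·126) = (126 − 1)/2.
Hence E[X] = Σ_{i=1}^{126} (126 − i)/126 = 125/2 ≈ 62.5000.

E[X] = 125/2 = 62.5000.


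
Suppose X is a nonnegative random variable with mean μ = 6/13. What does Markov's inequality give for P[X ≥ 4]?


μ = E[X] = 6/13, a = 4.
Markov: P[X ≥ 4] ≤ μ/a = (6/13)/4 = 3/26.
Numerically: ≈ 0.115385.
(Since a = 4 > μ = 0.461538, the bound 3/26 is < 1 and informative.)

P[X ≥ 4] ≤ 3/26 ≈ 0.115385.


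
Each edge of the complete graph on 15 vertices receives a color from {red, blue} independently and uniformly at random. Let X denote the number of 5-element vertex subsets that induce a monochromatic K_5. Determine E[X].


Let X = Σ_S X_S over the C(15, 5) = 3003 subsets S of size 5, where X_S = 1 if the K_5 on S is monochromatic.
For a fixed S, the K_5 on S has C(5, 2) = 10 edges. P[all 10 edges red] = (1/2)^10, and likewise for blue, so P[monochromatic] = 2·(1/2)^10 = 2^{1 − 10} = 1/512.
By linearity of expectation: E[X] = C(15, 5) · 2^{1 − 10} = 3003 · 1/512 = 3003/512.
Numerically: E[X] ≈ 5.8652.

E[X] = C(15,5)·2^(1−C(5,2)) = 3003/512 ≈ 5.8652.


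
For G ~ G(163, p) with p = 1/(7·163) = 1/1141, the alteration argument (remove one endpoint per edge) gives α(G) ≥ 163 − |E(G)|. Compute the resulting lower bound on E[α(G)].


E[|E(G)|] = C(163, 2)·p = 13203 · (1/1141) = 81/7.
E[α(G)] ≥ n − E[|E(G)|] = 163 − 81/7 = 1060/7.
Numerically: ≈ 151.4286.
(This is only a lower bound; the true E[α(G)] may be larger.)

E[α(G)] ≥ 1060/7 ≈ 151.4286.


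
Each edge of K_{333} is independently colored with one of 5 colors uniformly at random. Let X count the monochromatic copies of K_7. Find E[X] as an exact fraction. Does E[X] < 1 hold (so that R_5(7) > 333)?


E[X] = C(333, 7) · 5^{1 − 21} = 84549532139028 · 5^{−20} = 84549532139028/95367431640625.
As a reduced fraction: E[X] = 84549532139028/95367431640625 ≈ 0.887.
Is E[X] < 1? YES.
Since E[X] < 1, there exists a 5-coloring of K_{333} with no monochromatic K_7; hence R_5(7) > 333.

E[X] = 84549532139028/95367431640625 ≈ 0.887; E[X] < 1, so R_5(7) > 333.


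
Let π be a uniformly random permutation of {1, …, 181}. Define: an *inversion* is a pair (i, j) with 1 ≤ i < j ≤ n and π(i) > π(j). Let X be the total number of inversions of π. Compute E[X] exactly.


Write X = Σ X_I over the C(181, 2) = 16290 pairs i < j, with X_I the indicator of one inversion.
There are 16290 indicators.
For each fixed pair i < j, the values π(i) and π(j) are two distinct elements of {1, …, 181} in uniformly random order; by symmetry P[π(i) > π(j)] = 1/2.
By linearity: E[X] = 16290 · (1/2) = C(181, 2) · (1/2) = 16290/2 = 8145 ≈ 8145.000.

E[X] = 8145 = 8145.000.


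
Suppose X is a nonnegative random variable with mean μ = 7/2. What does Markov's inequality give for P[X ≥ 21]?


μ = E[X] = 7/2, a = 21.
Markov: P[X ≥ 21] ≤ μ/a = (7/2)/21 = 1/6.
Numerically: ≈ 0.16667.
(Since a = 21 > μ = 3.50000, the bound 1/6 is < 1 and informative.)

P[X ≥ 21] ≤ 1/6 ≈ 0.16667.


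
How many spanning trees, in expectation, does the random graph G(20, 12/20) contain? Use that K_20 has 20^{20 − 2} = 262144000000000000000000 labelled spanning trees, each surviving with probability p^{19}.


K_20 has 20^{20 − 2} = 262144000000000000000000 labelled spanning trees.
For each such spanning tree H, let X_H = 1 if all 19 edges of H are present in G. Then P[X_H = 1] = p^{19} = (3/5)^{19} = 1162261467/19073486328125.
By linearity: E[X] = Σ_H E[X_H] = 262144000000000000000000 · p^{19} = 262144000000000000000000 · 1162261467/19073486328125 = 79869999842655731712/5.
Numerically: E[X] ≈ 1.597e+19.

E[X] = 262144000000000000000000 · (3/5)^{19} = 79869999842655731712/5 ≈ 1.597e+19.


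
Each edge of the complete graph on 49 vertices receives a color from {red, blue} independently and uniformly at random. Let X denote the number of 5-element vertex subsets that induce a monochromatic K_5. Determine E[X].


Let X = Σ_S X_S over the C(49, 5) = 1906884 subsets S of size 5, where X_S = 1 if the K_5 on S is monochromatic.
For a fixed S, the K_5 on S has C(5, 2) = 10 edges. P[all 10 edges red] = (1/2)^10, and likewise for blue, so P[monochromatic] = 2·(1/2)^10 = 2^{1 − 10} = 1/512.
Summing: E[X] = C(49, 5) · 2^{1 − 10} = 1906884 · 1/512 = 476721/128.
Numerically: E[X] ≈ 3724.3828.

E[X] = C(49,5)·2^(1−C(5,2)) = 476721/128 ≈ 3724.3828.


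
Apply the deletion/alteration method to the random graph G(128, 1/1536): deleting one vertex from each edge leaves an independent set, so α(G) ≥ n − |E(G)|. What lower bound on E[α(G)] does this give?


E[|E(G)|] = C(128, 2)·p = 8128 · (1/1536) = 127/24.
E[α(G)] ≥ n − E[|E(G)|] = 128 − 127/24 = 2945/24.
Numerically: ≈ 122.70833.
(This is only a lower bound; the true E[α(G)] may be larger.)

E[α(G)] ≥ 2945/24 ≈ 122.70833.


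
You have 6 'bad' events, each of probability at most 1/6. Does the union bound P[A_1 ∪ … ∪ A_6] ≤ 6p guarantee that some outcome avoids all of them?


Union bound: P[∪_{i=1}^{6} A_i] ≤ Σ_i P[A_i] ≤ 6·p = 6·(1/6) = 1.
Numerically: 1 ≈ 1.00000.
Is 1 < 1? NO.
Since the bound 1 is ≥ 1, the union bound is uninformative here; it does NOT by itself certify existence.

6·p = 1 ≈ 1.00000; existence NOT certified by the union bound.


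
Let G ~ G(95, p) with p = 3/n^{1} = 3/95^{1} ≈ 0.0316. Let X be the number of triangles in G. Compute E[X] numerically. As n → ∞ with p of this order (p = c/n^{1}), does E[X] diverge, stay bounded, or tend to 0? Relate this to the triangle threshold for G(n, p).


Number of potential triangles: C(95, 3) = 138415.
Each occurs with probability p³ ≈ (0.0316)³ ≈ 3.14915e-05.
By linearity: E[X] = C(95, 3)·p³ ≈ 138415 · 3.14915e-05 ≈ 4.359.
Here α = 1, so p = 3/n is exactly at the triangle threshold p ~ 1/n. Asymptotically E[X] → c³/6 = 3³/6 = 9/2 ≈ 4.500, a bounded constant. In this regime the triangle count is asymptotically Poisson(c³/6).

E[X] ≈ 4.359; in regime p = Θ(1/n^{1}) E[X] stays bounded (at the triangle threshold p ~ 1/n).


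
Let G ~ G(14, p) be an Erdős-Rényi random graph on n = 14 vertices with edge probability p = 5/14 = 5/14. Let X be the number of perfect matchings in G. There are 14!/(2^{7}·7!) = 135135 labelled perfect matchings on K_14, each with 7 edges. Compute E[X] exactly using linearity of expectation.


K_14 has 14!/(2^{7}·7!) = 135135 labelled perfect matchings.
For each such perfect matching H, let X_H = 1 if all 7 edges of H are present in G. Then P[X_H = 1] = p^{7} = (5/14)^{7} = 78125/105413504.
Summing the indicators: E[X] = Σ_H E[X_H] = 135135 · p^{7} = 135135 · 78125/105413504 = 1508203125/15059072.
Numerically: E[X] ≈ 100.

E[X] = 135135 · (5/14)^{7} = 1508203125/15059072 ≈ 100.


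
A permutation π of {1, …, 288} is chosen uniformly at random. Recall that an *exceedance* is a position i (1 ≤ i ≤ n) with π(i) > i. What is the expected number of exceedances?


Write X = Σ_{i=1}^{288} X_i, where X_i = 1_{π(i) > i}.
For each fixed i, π(i) is uniform over {1, …, 288} (marginal of a uniform permutation), so P[π(i) > i] = (n − i)/n. Summing: Σ_{i=1}^{288} (n − i)/n = (0 + 1 + … + 287)/288 = 288(288 − 1)/(2·288) = (288 − 1)/2.
Hence E[X] = Σ_{i=1}^{288} (288 − i)/288 = 287/2 ≈ 143.500.

E[X] = 287/2 = 143.500.


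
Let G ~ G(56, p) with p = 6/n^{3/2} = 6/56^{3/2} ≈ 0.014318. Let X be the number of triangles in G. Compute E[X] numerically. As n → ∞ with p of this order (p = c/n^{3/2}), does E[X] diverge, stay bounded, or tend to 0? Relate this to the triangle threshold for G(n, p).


Number of potential triangles: C(56, 3) = 27720.
Each occurs with probability p³ ≈ (0.014318)³ ≈ 2.9349968e-06.
By linearity: E[X] = C(56, 3)·p³ ≈ 27720 · 2.9349968e-06 ≈ 0.08136.
Since α = 3/2 > 1, p = c/n^{3/2} = o(1/n) is below the triangle threshold p ~ 1/n. Asymptotically E[X] ~ (c³/6)·n^{3(1−α)} = (6³/6)·n^{-1.5} → 0, so by Markov's inequality G has no triangles w.h.p.

E[X] ≈ 0.08136; in regime p = Θ(1/n^{3/2}) E[X] tends to 0 (below the triangle threshold p ~ 1/n).


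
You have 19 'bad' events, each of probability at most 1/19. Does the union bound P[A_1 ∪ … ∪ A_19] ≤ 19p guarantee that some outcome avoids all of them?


Union bound: P[∪_{i=1}^{19} A_i] ≤ Σ_i P[A_i] ≤ 19·p = 19·(1/19) = 1.
Numerically: 1 ≈ 1.0000000.
Is 1 < 1? NO.
Since the bound 1 is ≥ 1, the union bound is uninformative here; it does NOT by itself certify existence.

19·p = 1 ≈ 1.0000000; existence NOT certified by the union bound.


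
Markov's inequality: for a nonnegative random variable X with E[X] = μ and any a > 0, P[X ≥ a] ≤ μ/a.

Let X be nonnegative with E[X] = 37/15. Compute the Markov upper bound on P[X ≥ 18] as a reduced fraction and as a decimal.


μ = E[X] = 37/15, a = 18.
Markov: P[X ≥ 18] ≤ μ/a = (37/15)/18 = 37/270.
Numerically: ≈ 0.137.
(Since a = 18 > μ = 2.467, the bound 37/270 is < 1 and informative.)

P[X ≥ 18] ≤ 37/270 ≈ 0.137.


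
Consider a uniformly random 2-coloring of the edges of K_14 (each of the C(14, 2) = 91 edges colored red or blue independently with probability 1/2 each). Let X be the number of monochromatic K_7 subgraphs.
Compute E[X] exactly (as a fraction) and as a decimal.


Let X = Σ_S X_S over the C(14, 7) = 3432 subsets S of size 7, where X_S = 1 if the K_7 on S is monochromatic.
For a fixed S, the K_7 on S has C(7, 2) = 21 edges. P[all 21 edges red] = (1/2)^21, and likewise for blue, so P[monochromatic] = 2·(1/2)^21 = 2^{1 − 21} = 1/1048576.
By linearity: E[X] = C(14, 7) · 2^{1 − 21} = 3432 · 1/1048576 = 429/131072.
Numerically: E[X] ≈ 0.0033.

E[X] = C(14,7)·2^(1−C(7,2)) = 429/131072 ≈ 0.0033.


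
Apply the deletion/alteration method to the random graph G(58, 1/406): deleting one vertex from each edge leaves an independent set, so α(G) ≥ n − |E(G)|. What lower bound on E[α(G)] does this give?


E[|E(G)|] = C(58, 2)·p = 1653 · (1/406) = 57/14.
E[α(G)] ≥ n − E[|E(G)|] = 58 − 57/14 = 755/14.
Numerically: ≈ 53.929.
(This is only a lower bound; the true E[α(G)] may be larger.)

E[α(G)] ≥ 755/14 ≈ 53.929.


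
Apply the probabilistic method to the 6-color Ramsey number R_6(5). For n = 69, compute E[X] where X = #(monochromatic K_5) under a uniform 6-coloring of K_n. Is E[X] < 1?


E[X] = C(69, 5) · 6^{1 − 10} = 11238513 · 6^{−9} = 11238513/10077696.
As a reduced fraction: E[X] = 3746171/3359232 ≈ 1.1152.
Is E[X] < 1? NO.
Since E[X] ≥ 1, the first-moment bound is inconclusive at n = 69; it does NOT by itself certify R_6(5) > 69.

E[X] = 3746171/3359232 ≈ 1.1152; E[X] ≥ 1; first-moment method inconclusive here.


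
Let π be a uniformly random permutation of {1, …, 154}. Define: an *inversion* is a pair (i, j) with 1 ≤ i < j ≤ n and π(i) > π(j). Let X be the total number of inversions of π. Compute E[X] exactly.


Write X = Σ X_I over the C(154, 2) = 11781 pairs i < j, with X_I the indicator of one inversion.
There are 11781 indicators.
For each fixed pair i < j, the values π(i) and π(j) are two distinct elements of {1, …, 154} in uniformly random order; by symmetry P[π(i) > π(j)] = 1/2.
By linearity: E[X] = 11781 · (1/2) = C(154, 2) · (1/2) = 11781/2 = 11781/2 ≈ 5890.5000.

E[X] = 11781/2 = 5890.5000.


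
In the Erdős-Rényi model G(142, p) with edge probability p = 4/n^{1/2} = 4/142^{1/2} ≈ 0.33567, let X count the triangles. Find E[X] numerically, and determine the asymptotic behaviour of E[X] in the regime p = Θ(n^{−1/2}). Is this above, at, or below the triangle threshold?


Number of potential triangles: C(142, 3) = 467180.
Each occurs with probability p³ ≈ (0.33567)³ ≈ 3.7822258e-02.
By linearity: E[X] = C(142, 3)·p³ ≈ 467180 · 3.7822258e-02 ≈ 17669.80268.
Since α = 1/2 < 1, p = c/n^{1/2} ≫ 1/n is above the triangle threshold p ~ 1/n. Asymptotically E[X] ~ (c³/6)·n^{3(1−α)} = (4³/6)·n^{1.5} → ∞; triangles are abundant w.h.p.

E[X] ≈ 17669.80268; in regime p = Θ(1/n^{1/2}) E[X] diverges (above the triangle threshold p ~ 1/n).
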